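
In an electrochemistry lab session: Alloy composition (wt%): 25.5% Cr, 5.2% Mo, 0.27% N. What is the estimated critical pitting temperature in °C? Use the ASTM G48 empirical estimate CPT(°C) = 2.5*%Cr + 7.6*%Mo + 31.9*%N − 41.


Apply the ASTM G48 empirical CPT estimate: CPT(°C) = 2.5*%Cr + 7.6*%Mo + 31.9*%N − 41
2.5*25.5 = 63.75; 7.6*5.2 = 39.52; 31.9*0.27 = 8.613
CPT = 63.75 + 39.52 + 8.613 − 41 = 70.883 °C
Rounded to 0.1 °C: CPT ≈ 70.9 °C

70.9 °C


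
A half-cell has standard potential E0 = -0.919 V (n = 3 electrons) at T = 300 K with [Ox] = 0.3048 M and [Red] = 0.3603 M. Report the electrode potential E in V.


Apply the Nernst equation: E = E0 + (RT/nF)*ln([Ox]/[Red])
Step 1: RT/nF = 8.314*300/(3*96485) = 0.00861688 V
Step 2: [Ox]/[Red] = 0.3048/0.3603 = 0.845962
Step 3: ln(0.845962) = -0.167281
Step 4: correction = 0.00861688 * -0.167281 = -0.0014 V
E = -0.919 + -0.0014 = -0.9204 V

-0.9204 V


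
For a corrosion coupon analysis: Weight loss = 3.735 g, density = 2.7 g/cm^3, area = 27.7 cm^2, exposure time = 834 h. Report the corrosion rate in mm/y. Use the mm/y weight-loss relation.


Apply the mm/y weight-loss relation: CR = 87600 * W / (D * A * T)
Numerator: 87600 * 3.735 = 327186.0
Denominator: 2.7 * 27.7 * 834 = 62374.86
CR = 327186.0 / 62374.86 = 5.24548 mm/y

5.24548 mm/y


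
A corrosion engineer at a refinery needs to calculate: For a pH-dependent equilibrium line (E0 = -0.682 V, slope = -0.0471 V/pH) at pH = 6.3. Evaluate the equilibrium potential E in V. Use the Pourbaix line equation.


Apply the Pourbaix line equation: E = E0 + slope*pH
E = -0.682 + (-0.0471)*6.3 = -0.682 + (-0.29673) = -0.97873 V
Rounded to 4 decimal places: E = -0.9787 V

-0.9787 V


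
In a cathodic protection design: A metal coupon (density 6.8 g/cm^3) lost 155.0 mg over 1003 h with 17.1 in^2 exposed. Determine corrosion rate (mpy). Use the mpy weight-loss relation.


Apply the mpy weight-loss relation: CR = 534 * W / (D * A * T)
Numerator: 534 * 155.0 = 82770.0
Denominator: 6.8 * 17.1 * 1003 = 116628.84
CR = 82770.0 / 116628.84 = 0.7097 mpy

0.7097 mpy


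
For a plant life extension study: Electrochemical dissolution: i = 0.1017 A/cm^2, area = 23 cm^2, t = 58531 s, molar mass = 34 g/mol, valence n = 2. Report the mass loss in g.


Apply Faraday's law: m = i*A*t*M / (n*F)
Total charge passed Q = i*A*t = 0.1017*23*58531 = 136909.8621 C
m = Q*M/(n*F) = 136909.8621*34/(2*96485) = 24.12259 g

24.12259 g


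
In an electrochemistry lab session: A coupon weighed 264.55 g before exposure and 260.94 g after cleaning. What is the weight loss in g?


Weight loss = initial − final
WL = 264.55 − 260.94 = 3.61 g

3.61 g


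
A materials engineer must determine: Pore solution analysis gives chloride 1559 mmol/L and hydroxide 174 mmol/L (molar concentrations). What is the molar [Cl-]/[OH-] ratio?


Threshold parameter = [Cl-] / [OH-] (molar basis; both in mmol/L, so units cancel)
Ratio = 1559 / 174 = 8.96

8.96


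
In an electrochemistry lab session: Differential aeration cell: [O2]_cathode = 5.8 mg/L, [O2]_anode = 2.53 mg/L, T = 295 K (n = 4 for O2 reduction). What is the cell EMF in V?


Apply the Nernst concentration-cell relation: E = (RT/nF)*ln(C_cathode/C_anode)
RT/nF = 8.314*295/(4*96485) = 0.00635495 V
ln(5.8/2.53) = 0.82964
E = 0.00635495 * 0.82964 = 0.00527 V

0.00527 V


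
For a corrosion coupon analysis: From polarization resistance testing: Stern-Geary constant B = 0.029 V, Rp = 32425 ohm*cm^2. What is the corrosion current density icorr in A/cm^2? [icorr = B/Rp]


Apply the Stern-Geary relation: icorr = B / Rp
icorr = 0.029 / 32425 = 8.944×10^-7 A/cm^2

8.944×10^-7 A/cm^2


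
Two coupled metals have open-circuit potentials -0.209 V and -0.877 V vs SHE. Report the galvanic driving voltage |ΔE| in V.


Driving voltage is the absolute potential difference.
|ΔE| = |-0.209 − (-0.877)| = 0.668 V

0.668 V


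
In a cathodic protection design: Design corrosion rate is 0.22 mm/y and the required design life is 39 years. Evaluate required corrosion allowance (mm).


Corrosion allowance = CR × design life
CA = 0.22 * 39 = 8.58 mm

8.58 mm


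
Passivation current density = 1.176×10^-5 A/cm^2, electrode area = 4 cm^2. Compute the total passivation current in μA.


I = i_pass * A, then convert A → μA (×10^6)
I = 1.176×10^-5 * 4 * 10^6 = 47.04 μA

47.04 μA


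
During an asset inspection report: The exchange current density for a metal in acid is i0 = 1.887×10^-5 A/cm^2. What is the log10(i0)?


i0 = 1.887×10^-5 A/cm^2
log10(i0) = -4.724

-4.724


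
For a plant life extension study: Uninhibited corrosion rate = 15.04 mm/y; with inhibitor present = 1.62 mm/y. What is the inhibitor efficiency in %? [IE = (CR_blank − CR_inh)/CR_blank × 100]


Apply the inhibitor-efficiency definition: IE = (CR_blank − CR_inh)/CR_blank × 100
IE = (15.04 − 1.62) / 15.04 × 100
IE = 13.42 / 15.04 × 100 = 89.2 %

89.2 %


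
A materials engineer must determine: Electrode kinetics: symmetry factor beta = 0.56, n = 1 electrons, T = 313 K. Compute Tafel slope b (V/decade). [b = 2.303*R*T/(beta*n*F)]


Apply the Tafel slope relation: b = 2.303*R*T/(beta*n*F)
Numerator: 2.303 * 8.314 * 313 = 5993.06
Denominator: 0.56 * 1 * 96485 = 54031.6
b = 5993.06 / 54031.6 = 0.1109 V/decade

0.1109 V/decade


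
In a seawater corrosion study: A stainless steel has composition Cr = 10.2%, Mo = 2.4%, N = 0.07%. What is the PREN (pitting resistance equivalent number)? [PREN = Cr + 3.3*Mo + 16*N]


Apply the PREN formula: PREN = Cr + 3.3*Mo + 16*N
PREN = 10.2 + 3.3*2.4 + 16*0.07
PREN = 10.2 + 7.92 + 1.12 = 19.24

19.24


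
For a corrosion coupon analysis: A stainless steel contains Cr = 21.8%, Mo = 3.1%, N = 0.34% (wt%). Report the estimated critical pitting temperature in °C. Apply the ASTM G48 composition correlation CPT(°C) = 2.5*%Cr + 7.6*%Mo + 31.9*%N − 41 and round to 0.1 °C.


Apply the ASTM G48 empirical CPT estimate: CPT(°C) = 2.5*%Cr + 7.6*%Mo + 31.9*%N − 41
2.5*21.8 = 54.5; 7.6*3.1 = 23.56; 31.9*0.34 = 10.846
CPT = 54.5 + 23.56 + 10.846 − 41 = 47.906 °C
Rounded to 0.1 °C: CPT ≈ 47.9 °C

47.9 °C


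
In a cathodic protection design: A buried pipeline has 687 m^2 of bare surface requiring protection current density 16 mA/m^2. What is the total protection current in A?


I = area * current density, then convert mA → A (÷1000)
I = 687 * 16 / 1000 = 10.99 A

10.99 A


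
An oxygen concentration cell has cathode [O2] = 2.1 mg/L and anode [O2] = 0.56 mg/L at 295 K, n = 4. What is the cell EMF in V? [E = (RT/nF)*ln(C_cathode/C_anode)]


Apply the Nernst concentration-cell relation: E = (RT/nF)*ln(C_cathode/C_anode)
RT/nF = 8.314*295/(4*96485) = 0.00635495 V
ln(2.1/0.56) = 1.32176
E = 0.00635495 * 1.32176 = 0.0084 V

0.0084 V


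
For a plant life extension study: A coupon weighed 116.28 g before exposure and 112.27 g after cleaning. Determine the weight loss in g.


Weight loss = initial − final
WL = 116.28 − 112.27 = 4.01 g

4.01 g


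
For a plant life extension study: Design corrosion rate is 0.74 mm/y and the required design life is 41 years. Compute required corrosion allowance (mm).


Corrosion allowance = CR × design life
CA = 0.74 * 41 = 30.34 mm

30.34 mm


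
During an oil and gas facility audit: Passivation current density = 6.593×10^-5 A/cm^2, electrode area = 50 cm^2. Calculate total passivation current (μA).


I = i_pass * A, then convert A → μA (×10^6)
I = 6.593×10^-5 * 50 * 10^6 = 3296.5 μA

3296.5 μA


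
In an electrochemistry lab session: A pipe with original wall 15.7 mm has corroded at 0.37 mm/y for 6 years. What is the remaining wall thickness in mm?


Remaining wall = original − CR × time
t = 15.7 − 0.37*6 = 15.7 − 2.22 = 13.48 mm

13.48 mm


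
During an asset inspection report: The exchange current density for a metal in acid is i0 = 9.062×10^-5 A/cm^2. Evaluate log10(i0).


i0 = 9.062×10^-5 A/cm^2
log10(i0) = -4.043

-4.043


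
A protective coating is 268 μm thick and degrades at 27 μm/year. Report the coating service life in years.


Service life = thickness / degradation rate
Life = 268 / 27 = 9.9 years

9.9 years


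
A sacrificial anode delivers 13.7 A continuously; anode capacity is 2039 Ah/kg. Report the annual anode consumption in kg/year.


Annual consumption = current * hours per year / capacity
Rate = 13.7 * 8760 / 2039 = 58.9 kg/year

58.9 kg/year


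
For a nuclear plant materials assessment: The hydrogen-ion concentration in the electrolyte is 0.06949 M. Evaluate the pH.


pH = −log10[H+]
pH = −log10(0.06949) = 1.16

1.16


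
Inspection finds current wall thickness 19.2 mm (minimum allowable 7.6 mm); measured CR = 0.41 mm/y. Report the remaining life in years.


Apply the remaining-life relation: RL = (t_current − t_min) / CR
RL = (19.2 − 7.6) / 0.41 = 11.6 / 0.41 = 28.3 years

28.3 years


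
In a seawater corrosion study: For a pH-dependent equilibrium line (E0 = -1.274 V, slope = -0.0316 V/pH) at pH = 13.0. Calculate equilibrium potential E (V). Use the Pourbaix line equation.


Apply the Pourbaix line equation: E = E0 + slope*pH
E = -1.274 + (-0.0316)*13.0 = -1.274 + (-0.4108) = -1.6848 V
Rounded to 4 decimal places: E = -1.6848 V

-1.6848 V


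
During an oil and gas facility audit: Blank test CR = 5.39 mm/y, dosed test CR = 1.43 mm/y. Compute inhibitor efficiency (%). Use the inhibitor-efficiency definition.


Apply the inhibitor-efficiency definition: IE = (CR_blank − CR_inh)/CR_blank × 100
IE = (5.39 − 1.43) / 5.39 × 100
IE = 3.96 / 5.39 × 100 = 73.5 %

73.5 %


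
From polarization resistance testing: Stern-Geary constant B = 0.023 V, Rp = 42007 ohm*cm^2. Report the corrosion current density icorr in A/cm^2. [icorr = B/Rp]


Apply the Stern-Geary relation: icorr = B / Rp
icorr = 0.023 / 42007 = 5.475×10^-7 A/cm^2

5.475×10^-7 A/cm^2


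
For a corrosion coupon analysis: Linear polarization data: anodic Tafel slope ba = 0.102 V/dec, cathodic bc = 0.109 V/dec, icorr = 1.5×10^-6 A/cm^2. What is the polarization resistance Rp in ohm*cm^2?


Apply the Stern-Geary equation: Rp = ba*bc / (2.303*icorr*(ba+bc))
ba*bc = 0.102*0.109 = 0.011118
ba+bc = 0.211; 2.303*icorr*(ba+bc) = 2.303*1.5×10^-6*0.211 = 7.288995×10^-7
Rp = 0.011118 / 7.288995×10^-7 = 15253.1 ohm*cm^2

15253.1 ohm*cm^2


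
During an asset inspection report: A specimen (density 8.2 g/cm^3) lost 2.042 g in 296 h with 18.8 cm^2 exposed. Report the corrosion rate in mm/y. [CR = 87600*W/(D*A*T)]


Apply the mm/y weight-loss relation: CR = 87600 * W / (D * A * T)
Numerator: 87600 * 2.042 = 178879.2
Denominator: 8.2 * 18.8 * 296 = 45631.36
CR = 178879.2 / 45631.36 = 3.92009 mm/y

3.92009 mm/y


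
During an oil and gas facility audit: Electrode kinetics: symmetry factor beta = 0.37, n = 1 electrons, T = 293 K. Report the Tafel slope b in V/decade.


Apply the Tafel slope relation: b = 2.303*R*T/(beta*n*F)
Numerator: 2.303 * 8.314 * 293 = 5610.11
Denominator: 0.37 * 1 * 96485 = 35699.45
b = 5610.11 / 35699.45 = 0.1571 V/decade

0.1571 V/decade


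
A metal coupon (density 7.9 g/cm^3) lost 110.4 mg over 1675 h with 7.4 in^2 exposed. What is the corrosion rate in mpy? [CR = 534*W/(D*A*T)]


Apply the mpy weight-loss relation: CR = 534 * W / (D * A * T)
Numerator: 534 * 110.4 = 58953.6
Denominator: 7.9 * 7.4 * 1675 = 97920.5
CR = 58953.6 / 97920.5 = 0.6021 mpy

0.6021 mpy


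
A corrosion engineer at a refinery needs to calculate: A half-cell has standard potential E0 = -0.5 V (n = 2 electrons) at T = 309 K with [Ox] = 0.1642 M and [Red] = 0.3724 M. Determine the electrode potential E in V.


Apply the Nernst equation: E = E0 + (RT/nF)*ln([Ox]/[Red])
Step 1: RT/nF = 8.314*309/(2*96485) = 0.01331308 V
Step 2: [Ox]/[Red] = 0.1642/0.3724 = 0.440924
Step 3: ln(0.440924) = -0.818883
Step 4: correction = 0.01331308 * -0.818883 = -0.0109 V
E = -0.5 + -0.0109 = -0.5109 V

-0.5109 V


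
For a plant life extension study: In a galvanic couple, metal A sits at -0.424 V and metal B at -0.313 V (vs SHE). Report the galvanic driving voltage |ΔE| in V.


Driving voltage is the absolute potential difference.
|ΔE| = |-0.424 − (-0.313)| = 0.111 V

0.111 V


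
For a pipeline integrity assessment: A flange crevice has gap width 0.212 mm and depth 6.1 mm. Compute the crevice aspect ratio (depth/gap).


Aspect ratio = depth / gap
Ratio = 6.1 / 0.212 = 28.8

28.8


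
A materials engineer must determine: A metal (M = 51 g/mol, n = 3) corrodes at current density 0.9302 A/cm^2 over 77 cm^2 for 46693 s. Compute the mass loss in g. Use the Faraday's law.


Apply Faraday's law: m = i*A*t*M / (n*F)
Total charge passed Q = i*A*t = 0.9302*77*46693 = 3344404.8022 C
m = Q*M/(n*F) = 3344404.8022*51/(3*96485) = 589.2614 g

589.2614 g


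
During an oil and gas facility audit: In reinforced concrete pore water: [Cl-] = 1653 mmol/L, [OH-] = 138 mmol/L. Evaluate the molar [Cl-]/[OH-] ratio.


Threshold parameter = [Cl-] / [OH-] (molar basis; both in mmol/L, so units cancel)
Ratio = 1653 / 138 = 11.98

11.98


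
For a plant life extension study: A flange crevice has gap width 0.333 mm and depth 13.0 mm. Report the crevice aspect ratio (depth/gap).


Aspect ratio = depth / gap
Ratio = 13.0 / 0.333 = 39.0

39.0


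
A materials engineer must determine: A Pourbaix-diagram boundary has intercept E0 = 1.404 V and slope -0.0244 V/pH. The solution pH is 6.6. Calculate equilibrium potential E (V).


Apply the Pourbaix line equation: E = E0 + slope*pH
E = 1.404 + (-0.0244)*6.6 = 1.404 + (-0.16104) = 1.24296 V
Rounded to 3 decimal places: E = 1.243 V

1.243 V


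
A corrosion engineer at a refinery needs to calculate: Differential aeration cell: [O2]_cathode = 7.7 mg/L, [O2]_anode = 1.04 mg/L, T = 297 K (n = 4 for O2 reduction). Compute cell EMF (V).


Apply the Nernst concentration-cell relation: E = (RT/nF)*ln(C_cathode/C_anode)
RT/nF = 8.314*297/(4*96485) = 0.00639804 V
ln(7.7/1.04) = 2.002
E = 0.00639804 * 2.002 = 0.01281 V

0.01281 V


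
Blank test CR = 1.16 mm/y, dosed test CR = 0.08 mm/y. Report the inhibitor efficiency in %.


Apply the inhibitor-efficiency definition: IE = (CR_blank − CR_inh)/CR_blank × 100
IE = (1.16 − 0.08) / 1.16 × 100
IE = 1.08 / 1.16 × 100 = 93.1 %

93.1 %


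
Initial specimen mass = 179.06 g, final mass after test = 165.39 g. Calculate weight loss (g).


Weight loss = initial − final
WL = 179.06 − 165.39 = 13.67 g

13.67 g


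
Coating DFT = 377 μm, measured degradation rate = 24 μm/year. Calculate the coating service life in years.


Service life = thickness / degradation rate
Life = 377 / 24 = 15.7 years

15.7 years


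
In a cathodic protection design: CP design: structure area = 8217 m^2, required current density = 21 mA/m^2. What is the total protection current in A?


I = area * current density, then convert mA → A (÷1000)
I = 8217 * 21 / 1000 = 172.56 A

172.56 A


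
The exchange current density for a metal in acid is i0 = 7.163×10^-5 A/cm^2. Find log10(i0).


i0 = 7.163×10^-5 A/cm^2
log10(i0) = -4.145

-4.145


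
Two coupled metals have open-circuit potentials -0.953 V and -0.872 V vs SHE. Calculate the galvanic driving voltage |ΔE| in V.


Driving voltage is the absolute potential difference.
|ΔE| = |-0.953 − (-0.872)| = 0.081 V

0.081 V


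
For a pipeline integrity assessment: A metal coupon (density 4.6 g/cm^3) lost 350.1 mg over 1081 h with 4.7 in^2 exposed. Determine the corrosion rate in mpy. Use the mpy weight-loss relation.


Apply the mpy weight-loss relation: CR = 534 * W / (D * A * T)
Numerator: 534 * 350.1 = 186953.4
Denominator: 4.6 * 4.7 * 1081 = 23371.22
CR = 186953.4 / 23371.22 = 7.9993 mpy

7.9993 mpy


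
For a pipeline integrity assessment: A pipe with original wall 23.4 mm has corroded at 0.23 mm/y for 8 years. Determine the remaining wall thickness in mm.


Remaining wall = original − CR × time
t = 23.4 − 0.23*8 = 23.4 − 1.84 = 21.56 mm

21.56 mm


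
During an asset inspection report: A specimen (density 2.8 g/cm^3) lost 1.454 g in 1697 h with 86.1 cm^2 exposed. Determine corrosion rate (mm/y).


Apply the mm/y weight-loss relation: CR = 87600 * W / (D * A * T)
Numerator: 87600 * 1.454 = 127370.4
Denominator: 2.8 * 86.1 * 1697 = 409112.76
CR = 127370.4 / 409112.76 = 0.31133 mm/y

0.31133 mm/y


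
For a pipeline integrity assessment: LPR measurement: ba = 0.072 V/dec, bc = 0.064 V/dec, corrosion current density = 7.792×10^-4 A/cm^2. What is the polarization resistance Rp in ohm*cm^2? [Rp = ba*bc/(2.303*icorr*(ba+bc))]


Apply the Stern-Geary equation: Rp = ba*bc / (2.303*icorr*(ba+bc))
ba*bc = 0.072*0.064 = 0.004608
ba+bc = 0.136; 2.303*icorr*(ba+bc) = 2.303*7.792×10^-4*0.136 = 2.4405167×10^-4
Rp = 0.004608 / 2.4405167×10^-4 = 18.9 ohm*cm^2

18.9 ohm*cm^2


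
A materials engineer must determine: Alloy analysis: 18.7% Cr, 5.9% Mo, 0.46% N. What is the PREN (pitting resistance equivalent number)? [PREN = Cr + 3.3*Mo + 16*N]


Apply the PREN formula: PREN = Cr + 3.3*Mo + 16*N
PREN = 18.7 + 3.3*5.9 + 16*0.46
PREN = 18.7 + 19.47 + 7.36 = 45.53

45.53


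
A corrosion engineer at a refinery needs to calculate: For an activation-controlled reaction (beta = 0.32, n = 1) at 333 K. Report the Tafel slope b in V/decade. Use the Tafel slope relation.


Apply the Tafel slope relation: b = 2.303*R*T/(beta*n*F)
Numerator: 2.303 * 8.314 * 333 = 6376.0
Denominator: 0.32 * 1 * 96485 = 30875.2
b = 6376.0 / 30875.2 = 0.2065 V/decade

0.2065 V/decade


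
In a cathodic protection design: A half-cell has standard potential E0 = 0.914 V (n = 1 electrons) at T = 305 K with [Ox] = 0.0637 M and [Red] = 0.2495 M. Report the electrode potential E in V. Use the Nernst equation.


Apply the Nernst equation: E = E0 + (RT/nF)*ln([Ox]/[Red])
Step 1: RT/nF = 8.314*305/(1*96485) = 0.02628149 V
Step 2: [Ox]/[Red] = 0.0637/0.2495 = 0.255311
Step 3: ln(0.255311) = -1.365273
Step 4: correction = 0.02628149 * -1.365273 = -0.036 V
E = 0.914 + -0.036 = 0.878 V

0.878 V


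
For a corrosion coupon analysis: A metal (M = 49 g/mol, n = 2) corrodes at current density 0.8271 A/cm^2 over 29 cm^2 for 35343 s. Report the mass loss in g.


Apply Faraday's law: m = i*A*t*M / (n*F)
Total charge passed Q = i*A*t = 0.8271*29*35343 = 847733.6637 C
m = Q*M/(n*F) = 847733.6637*49/(2*96485) = 215.26118 g

215.26118 g


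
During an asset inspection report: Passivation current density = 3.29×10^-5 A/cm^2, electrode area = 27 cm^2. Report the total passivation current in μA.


I = i_pass * A, then convert A → μA (×10^6)
I = 3.29×10^-5 * 27 * 10^6 = 888.3 μA

888.3 μA


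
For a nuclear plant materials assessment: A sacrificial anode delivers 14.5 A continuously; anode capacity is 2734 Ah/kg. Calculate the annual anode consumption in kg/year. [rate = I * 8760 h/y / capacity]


Annual consumption = current * hours per year / capacity
Rate = 14.5 * 8760 / 2734 = 46.5 kg/year

46.5 kg/year


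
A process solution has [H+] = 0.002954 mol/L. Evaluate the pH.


pH = −log10[H+]
pH = −log10(0.002954) = 2.53

2.53


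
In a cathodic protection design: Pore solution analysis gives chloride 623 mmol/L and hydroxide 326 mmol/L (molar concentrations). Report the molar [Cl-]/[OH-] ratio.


Threshold parameter = [Cl-] / [OH-] (molar basis; both in mmol/L, so units cancel)
Ratio = 623 / 326 = 1.91

1.91


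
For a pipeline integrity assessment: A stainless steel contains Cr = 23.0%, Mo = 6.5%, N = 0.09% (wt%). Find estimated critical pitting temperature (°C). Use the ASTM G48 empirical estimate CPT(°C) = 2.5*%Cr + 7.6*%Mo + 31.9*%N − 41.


Apply the ASTM G48 empirical CPT estimate: CPT(°C) = 2.5*%Cr + 7.6*%Mo + 31.9*%N − 41
2.5*23.0 = 57.5; 7.6*6.5 = 49.4; 31.9*0.09 = 2.871
CPT = 57.5 + 49.4 + 2.871 − 41 = 68.771 °C
Rounded to 0.1 °C: CPT ≈ 68.8 °C

68.8 °C


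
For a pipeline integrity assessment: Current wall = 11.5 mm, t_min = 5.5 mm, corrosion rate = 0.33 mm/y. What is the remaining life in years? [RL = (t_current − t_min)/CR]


Apply the remaining-life relation: RL = (t_current − t_min) / CR
RL = (11.5 − 5.5) / 0.33 = 6.0 / 0.33 = 18.2 years

18.2 years


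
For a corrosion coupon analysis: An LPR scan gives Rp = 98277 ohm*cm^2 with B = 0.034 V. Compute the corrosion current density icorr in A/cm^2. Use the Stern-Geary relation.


Apply the Stern-Geary relation: icorr = B / Rp
icorr = 0.034 / 98277 = 3.46×10^-7 A/cm^2

3.46×10^-7 A/cm^2


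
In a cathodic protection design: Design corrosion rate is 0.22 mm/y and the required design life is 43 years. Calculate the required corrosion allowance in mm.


Corrosion allowance = CR × design life
CA = 0.22 * 43 = 9.46 mm

9.46 mm


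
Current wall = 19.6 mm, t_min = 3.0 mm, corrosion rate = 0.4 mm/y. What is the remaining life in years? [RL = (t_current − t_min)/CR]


Apply the remaining-life relation: RL = (t_current − t_min) / CR
RL = (19.6 − 3.0) / 0.4 = 16.6 / 0.4 = 41.5 years

41.5 years


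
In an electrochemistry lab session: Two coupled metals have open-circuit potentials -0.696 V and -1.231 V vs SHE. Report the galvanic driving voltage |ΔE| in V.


Driving voltage is the absolute potential difference.
|ΔE| = |-0.696 − (-1.231)| = 0.535 V

0.535 V


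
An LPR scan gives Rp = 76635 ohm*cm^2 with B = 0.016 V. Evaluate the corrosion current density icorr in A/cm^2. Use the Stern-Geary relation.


Apply the Stern-Geary relation: icorr = B / Rp
icorr = 0.016 / 76635 = 2.088×10^-7 A/cm^2

2.088×10^-7 A/cm^2


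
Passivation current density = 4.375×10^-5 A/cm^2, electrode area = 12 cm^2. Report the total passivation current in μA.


I = i_pass * A, then convert A → μA (×10^6)
I = 4.375×10^-5 * 12 * 10^6 = 525.0 μA

525.0 μA


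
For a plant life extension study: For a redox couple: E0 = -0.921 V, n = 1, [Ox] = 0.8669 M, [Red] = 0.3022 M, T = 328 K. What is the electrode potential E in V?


Apply the Nernst equation: E = E0 + (RT/nF)*ln([Ox]/[Red])
Step 1: RT/nF = 8.314*328/(1*96485) = 0.02826338 V
Step 2: [Ox]/[Red] = 0.8669/0.3022 = 2.86863
Step 3: ln(2.86863) = 1.053835
Step 4: correction = 0.02826338 * 1.053835 = 0.03 V
E = -0.921 + 0.03 = -0.891 V

-0.891 V


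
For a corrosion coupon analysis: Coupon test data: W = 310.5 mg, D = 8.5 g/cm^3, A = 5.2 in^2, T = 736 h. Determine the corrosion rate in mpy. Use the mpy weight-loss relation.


Apply the mpy weight-loss relation: CR = 534 * W / (D * A * T)
Numerator: 534 * 310.5 = 165807.0
Denominator: 8.5 * 5.2 * 736 = 32531.2
CR = 165807.0 / 32531.2 = 5.0969 mpy

5.0969 mpy


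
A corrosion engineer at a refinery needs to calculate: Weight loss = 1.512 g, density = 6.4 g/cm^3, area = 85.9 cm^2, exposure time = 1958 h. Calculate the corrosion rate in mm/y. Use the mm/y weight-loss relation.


Apply the mm/y weight-loss relation: CR = 87600 * W / (D * A * T)
Numerator: 87600 * 1.512 = 132451.2
Denominator: 6.4 * 85.9 * 1958 = 1076430.08
CR = 132451.2 / 1076430.08 = 0.123047 mm/y

0.123047 mm/y


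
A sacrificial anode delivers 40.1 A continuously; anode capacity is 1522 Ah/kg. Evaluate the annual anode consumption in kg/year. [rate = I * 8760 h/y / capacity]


Annual consumption = current * hours per year / capacity
Rate = 40.1 * 8760 / 1522 = 230.8 kg/year

230.8 kg/year


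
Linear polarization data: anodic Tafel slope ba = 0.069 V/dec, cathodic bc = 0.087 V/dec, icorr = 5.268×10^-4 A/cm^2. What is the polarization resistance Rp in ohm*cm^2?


Apply the Stern-Geary equation: Rp = ba*bc / (2.303*icorr*(ba+bc))
ba*bc = 0.069*0.087 = 0.006003
ba+bc = 0.156; 2.303*icorr*(ba+bc) = 2.303*5.268×10^-4*0.156 = 1.8926238×10^-4
Rp = 0.006003 / 1.8926238×10^-4 = 31.7 ohm*cm^2

31.7 ohm*cm^2


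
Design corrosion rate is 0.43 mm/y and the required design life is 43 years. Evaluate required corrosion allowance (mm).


Corrosion allowance = CR × design life
CA = 0.43 * 43 = 18.49 mm

18.49 mm


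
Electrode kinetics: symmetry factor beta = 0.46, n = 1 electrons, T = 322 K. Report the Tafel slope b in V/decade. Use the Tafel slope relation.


Apply the Tafel slope relation: b = 2.303*R*T/(beta*n*F)
Numerator: 2.303 * 8.314 * 322 = 6165.38
Denominator: 0.46 * 1 * 96485 = 44383.1
b = 6165.38 / 44383.1 = 0.139 V/decade

0.139 V/decade


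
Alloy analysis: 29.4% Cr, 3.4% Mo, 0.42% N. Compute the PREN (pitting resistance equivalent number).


Apply the PREN formula: PREN = Cr + 3.3*Mo + 16*N
PREN = 29.4 + 3.3*3.4 + 16*0.42
PREN = 29.4 + 11.22 + 6.72 = 47.34

47.34


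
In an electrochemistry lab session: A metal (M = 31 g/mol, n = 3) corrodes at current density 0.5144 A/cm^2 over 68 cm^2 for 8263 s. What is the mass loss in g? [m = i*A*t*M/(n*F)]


Apply Faraday's law: m = i*A*t*M / (n*F)
Total charge passed Q = i*A*t = 0.5144*68*8263 = 289033.1296 C
m = Q*M/(n*F) = 289033.1296*31/(3*96485) = 30.9548 g

30.9548 g


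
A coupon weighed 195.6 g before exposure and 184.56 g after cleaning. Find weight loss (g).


Weight loss = initial − final
WL = 195.6 − 184.56 = 11.04 g

11.04 g


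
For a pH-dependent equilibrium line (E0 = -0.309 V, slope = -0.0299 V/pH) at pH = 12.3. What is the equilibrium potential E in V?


Apply the Pourbaix line equation: E = E0 + slope*pH
E = -0.309 + (-0.0299)*12.3 = -0.309 + (-0.36777) = -0.67677 V
Rounded to 3 decimal places: E = -0.677 V

-0.677 V


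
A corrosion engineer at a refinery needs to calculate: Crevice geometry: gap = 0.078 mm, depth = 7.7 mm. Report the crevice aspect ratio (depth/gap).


Aspect ratio = depth / gap
Ratio = 7.7 / 0.078 = 98.7

98.7


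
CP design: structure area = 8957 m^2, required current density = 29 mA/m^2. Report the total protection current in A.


I = area * current density, then convert mA → A (÷1000)
I = 8957 * 29 / 1000 = 259.75 A

259.75 A


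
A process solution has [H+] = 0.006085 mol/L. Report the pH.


pH = −log10[H+]
pH = −log10(0.006085) = 2.22

2.22


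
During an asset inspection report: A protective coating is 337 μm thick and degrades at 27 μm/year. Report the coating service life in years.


Service life = thickness / degradation rate
Life = 337 / 27 = 12.5 years

12.5 years


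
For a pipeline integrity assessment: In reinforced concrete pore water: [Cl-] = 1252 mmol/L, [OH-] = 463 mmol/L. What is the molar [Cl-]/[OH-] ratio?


Threshold parameter = [Cl-] / [OH-] (molar basis; both in mmol/L, so units cancel)
Ratio = 1252 / 463 = 2.7

2.7


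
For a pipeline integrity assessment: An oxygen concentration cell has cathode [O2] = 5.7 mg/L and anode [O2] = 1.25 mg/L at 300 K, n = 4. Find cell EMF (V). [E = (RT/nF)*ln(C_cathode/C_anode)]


Apply the Nernst concentration-cell relation: E = (RT/nF)*ln(C_cathode/C_anode)
RT/nF = 8.314*300/(4*96485) = 0.00646266 V
ln(5.7/1.25) = 1.51732
E = 0.00646266 * 1.51732 = 0.00981 V

0.00981 V


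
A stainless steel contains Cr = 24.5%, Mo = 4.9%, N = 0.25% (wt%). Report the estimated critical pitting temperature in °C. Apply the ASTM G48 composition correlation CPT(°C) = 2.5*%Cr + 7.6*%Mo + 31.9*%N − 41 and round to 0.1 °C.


Apply the ASTM G48 empirical CPT estimate: CPT(°C) = 2.5*%Cr + 7.6*%Mo + 31.9*%N − 41
2.5*24.5 = 61.25; 7.6*4.9 = 37.24; 31.9*0.25 = 7.975
CPT = 61.25 + 37.24 + 7.975 − 41 = 65.465 °C
Rounded to 0.1 °C: CPT ≈ 65.5 °C

65.5 °C


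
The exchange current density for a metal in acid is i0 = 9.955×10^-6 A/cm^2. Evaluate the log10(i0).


i0 = 9.955×10^-6 A/cm^2
log10(i0) = -5.002

-5.002


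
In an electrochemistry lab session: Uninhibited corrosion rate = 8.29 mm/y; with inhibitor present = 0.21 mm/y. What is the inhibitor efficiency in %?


Apply the inhibitor-efficiency definition: IE = (CR_blank − CR_inh)/CR_blank × 100
IE = (8.29 − 0.21) / 8.29 × 100
IE = 8.08 / 8.29 × 100 = 97.5 %

97.5 %


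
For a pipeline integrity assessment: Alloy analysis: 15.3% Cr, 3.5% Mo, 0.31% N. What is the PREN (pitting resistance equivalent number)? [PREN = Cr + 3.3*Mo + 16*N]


Apply the PREN formula: PREN = Cr + 3.3*Mo + 16*N
PREN = 15.3 + 3.3*3.5 + 16*0.31
PREN = 15.3 + 11.55 + 4.96 = 31.81

31.81


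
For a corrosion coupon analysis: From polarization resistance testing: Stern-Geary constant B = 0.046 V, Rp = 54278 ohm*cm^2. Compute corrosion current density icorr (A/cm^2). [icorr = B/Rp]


Apply the Stern-Geary relation: icorr = B / Rp
icorr = 0.046 / 54278 = 8.475×10^-7 A/cm^2

8.475×10^-7 A/cm^2


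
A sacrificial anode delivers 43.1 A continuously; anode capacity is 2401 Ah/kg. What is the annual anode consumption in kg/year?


Annual consumption = current * hours per year / capacity
Rate = 43.1 * 8760 / 2401 = 157.2 kg/year

157.2 kg/year


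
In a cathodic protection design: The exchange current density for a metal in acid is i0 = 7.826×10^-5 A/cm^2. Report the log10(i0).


i0 = 7.826×10^-5 A/cm^2
log10(i0) = -4.106

-4.106


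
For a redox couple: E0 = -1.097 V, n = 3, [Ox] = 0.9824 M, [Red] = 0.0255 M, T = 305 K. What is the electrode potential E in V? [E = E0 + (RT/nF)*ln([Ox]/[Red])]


Apply the Nernst equation: E = E0 + (RT/nF)*ln([Ox]/[Red])
Step 1: RT/nF = 8.314*305/(3*96485) = 0.0087605 V
Step 2: [Ox]/[Red] = 0.9824/0.0255 = 38.52549
Step 3: ln(38.52549) = 3.65132
Step 4: correction = 0.0087605 * 3.65132 = 0.032 V
E = -1.097 + 0.032 = -1.065 V

-1.065 V


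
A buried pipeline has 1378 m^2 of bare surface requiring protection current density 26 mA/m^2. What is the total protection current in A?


I = area * current density, then convert mA → A (÷1000)
I = 1378 * 26 / 1000 = 35.83 A

35.83 A


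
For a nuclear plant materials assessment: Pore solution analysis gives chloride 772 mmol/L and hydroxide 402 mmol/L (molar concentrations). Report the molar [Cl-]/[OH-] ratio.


Threshold parameter = [Cl-] / [OH-] (molar basis; both in mmol/L, so units cancel)
Ratio = 772 / 402 = 1.92

1.92


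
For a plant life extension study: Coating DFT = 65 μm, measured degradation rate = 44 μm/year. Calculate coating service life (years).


Service life = thickness / degradation rate
Life = 65 / 44 = 1.5 years

1.5 years


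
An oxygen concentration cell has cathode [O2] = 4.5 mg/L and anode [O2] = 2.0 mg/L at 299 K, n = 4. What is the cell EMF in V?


Apply the Nernst concentration-cell relation: E = (RT/nF)*ln(C_cathode/C_anode)
RT/nF = 8.314*299/(4*96485) = 0.00644112 V
ln(4.5/2.0) = 0.81093
E = 0.00644112 * 0.81093 = 0.00522 V

0.00522 V


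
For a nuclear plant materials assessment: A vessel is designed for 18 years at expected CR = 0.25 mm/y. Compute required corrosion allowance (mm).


Corrosion allowance = CR × design life
CA = 0.25 * 18 = 4.5 mm

4.5 mm


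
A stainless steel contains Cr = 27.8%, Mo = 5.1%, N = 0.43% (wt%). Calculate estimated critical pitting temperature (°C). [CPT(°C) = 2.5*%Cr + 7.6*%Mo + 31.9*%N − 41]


Apply the ASTM G48 empirical CPT estimate: CPT(°C) = 2.5*%Cr + 7.6*%Mo + 31.9*%N − 41
2.5*27.8 = 69.5; 7.6*5.1 = 38.76; 31.9*0.43 = 13.717
CPT = 69.5 + 38.76 + 13.717 − 41 = 80.977 °C
Rounded to 0.1 °C: CPT ≈ 81.0 °C

81.0 °C


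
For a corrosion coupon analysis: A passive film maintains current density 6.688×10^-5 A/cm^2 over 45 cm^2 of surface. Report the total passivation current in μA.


I = i_pass * A, then convert A → μA (×10^6)
I = 6.688×10^-5 * 45 * 10^6 = 3009.6 μA

3009.6 μA


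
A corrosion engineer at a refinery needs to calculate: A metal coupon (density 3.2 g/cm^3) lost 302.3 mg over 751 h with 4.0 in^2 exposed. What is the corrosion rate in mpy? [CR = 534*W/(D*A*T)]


Apply the mpy weight-loss relation: CR = 534 * W / (D * A * T)
Numerator: 534 * 302.3 = 161428.2
Denominator: 3.2 * 4.0 * 751 = 9612.8
CR = 161428.2 / 9612.8 = 16.793 mpy

16.793 mpy


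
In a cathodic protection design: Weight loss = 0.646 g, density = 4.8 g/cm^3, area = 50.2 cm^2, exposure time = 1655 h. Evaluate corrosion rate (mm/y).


Apply the mm/y weight-loss relation: CR = 87600 * W / (D * A * T)
Numerator: 87600 * 0.646 = 56589.6
Denominator: 4.8 * 50.2 * 1655 = 398788.8
CR = 56589.6 / 398788.8 = 0.141904 mm/y

0.141904 mm/y


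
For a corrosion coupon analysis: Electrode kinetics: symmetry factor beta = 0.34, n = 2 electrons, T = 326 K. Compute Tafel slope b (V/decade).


Apply the Tafel slope relation: b = 2.303*R*T/(beta*n*F)
Numerator: 2.303 * 8.314 * 326 = 6241.97
Denominator: 0.34 * 2 * 96485 = 65609.8
b = 6241.97 / 65609.8 = 0.095 V/decade

0.095 V/decade


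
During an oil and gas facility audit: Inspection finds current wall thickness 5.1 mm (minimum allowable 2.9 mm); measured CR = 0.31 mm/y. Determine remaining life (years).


Apply the remaining-life relation: RL = (t_current − t_min) / CR
RL = (5.1 − 2.9) / 0.31 = 2.2 / 0.31 = 7.1 years

7.1 years


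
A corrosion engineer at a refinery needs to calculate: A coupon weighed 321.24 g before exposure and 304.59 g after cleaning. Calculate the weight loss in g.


Weight loss = initial − final
WL = 321.24 − 304.59 = 16.65 g

16.65 g


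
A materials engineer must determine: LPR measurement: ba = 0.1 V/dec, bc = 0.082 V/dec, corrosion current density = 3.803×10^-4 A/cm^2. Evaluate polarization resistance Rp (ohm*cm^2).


Apply the Stern-Geary equation: Rp = ba*bc / (2.303*icorr*(ba+bc))
ba*bc = 0.1*0.082 = 0.0082
ba+bc = 0.182; 2.303*icorr*(ba+bc) = 2.303*3.803×10^-4*0.182 = 1.5940122×10^-4
Rp = 0.0082 / 1.5940122×10^-4 = 51.44 ohm*cm^2

51.44 ohm*cm^2


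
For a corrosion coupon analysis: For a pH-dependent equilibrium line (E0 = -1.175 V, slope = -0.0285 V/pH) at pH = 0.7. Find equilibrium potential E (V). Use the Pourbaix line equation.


Apply the Pourbaix line equation: E = E0 + slope*pH
E = -1.175 + (-0.0285)*0.7 = -1.175 + (-0.01995) = -1.19495 V
Rounded to 3 decimal places: E = -1.195 V

-1.195 V


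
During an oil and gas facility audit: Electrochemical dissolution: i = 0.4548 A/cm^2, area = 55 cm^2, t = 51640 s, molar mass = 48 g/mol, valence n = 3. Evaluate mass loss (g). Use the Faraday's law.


Apply Faraday's law: m = i*A*t*M / (n*F)
Total charge passed Q = i*A*t = 0.4548*55*51640 = 1291722.96 C
m = Q*M/(n*F) = 1291722.96*48/(3*96485) = 214.205 g

214.205 g


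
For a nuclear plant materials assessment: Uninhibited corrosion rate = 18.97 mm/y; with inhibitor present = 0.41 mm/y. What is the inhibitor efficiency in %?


Apply the inhibitor-efficiency definition: IE = (CR_blank − CR_inh)/CR_blank × 100
IE = (18.97 − 0.41) / 18.97 × 100
IE = 18.56 / 18.97 × 100 = 97.8 %

97.8 %


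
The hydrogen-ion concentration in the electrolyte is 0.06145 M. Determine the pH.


pH = −log10[H+]
pH = −log10(0.06145) = 1.21

1.21


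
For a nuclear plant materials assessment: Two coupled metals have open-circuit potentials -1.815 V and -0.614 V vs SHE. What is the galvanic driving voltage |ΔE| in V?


Driving voltage is the absolute potential difference.
|ΔE| = |-1.815 − (-0.614)| = 1.201 V

1.201 V


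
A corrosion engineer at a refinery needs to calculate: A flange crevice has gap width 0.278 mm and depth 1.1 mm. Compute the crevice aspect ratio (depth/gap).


Aspect ratio = depth / gap
Ratio = 1.1 / 0.278 = 4.0

4.0


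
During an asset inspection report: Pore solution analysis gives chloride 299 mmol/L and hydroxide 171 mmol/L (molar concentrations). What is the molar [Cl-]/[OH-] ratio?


Threshold parameter = [Cl-] / [OH-] (molar basis; both in mmol/L, so units cancel)
Ratio = 299 / 171 = 1.75

1.75


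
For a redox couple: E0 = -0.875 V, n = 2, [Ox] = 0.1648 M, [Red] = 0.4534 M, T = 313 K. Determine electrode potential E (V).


Apply the Nernst equation: E = E0 + (RT/nF)*ln([Ox]/[Red])
Step 1: RT/nF = 8.314*313/(2*96485) = 0.01348542 V
Step 2: [Ox]/[Red] = 0.1648/0.4534 = 0.363476
Step 3: ln(0.363476) = -1.012042
Step 4: correction = 0.01348542 * -1.012042 = -0.0136 V
E = -0.875 + -0.0136 = -0.8886 V

-0.8886 V


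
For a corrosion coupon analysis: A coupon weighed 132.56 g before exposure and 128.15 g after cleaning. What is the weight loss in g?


Weight loss = initial − final
WL = 132.56 − 128.15 = 4.41 g

4.41 g


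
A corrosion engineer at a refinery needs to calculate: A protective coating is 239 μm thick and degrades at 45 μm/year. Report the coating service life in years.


Service life = thickness / degradation rate
Life = 239 / 45 = 5.3 years

5.3 years


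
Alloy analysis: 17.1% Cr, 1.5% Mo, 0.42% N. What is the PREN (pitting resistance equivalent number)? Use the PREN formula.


Apply the PREN formula: PREN = Cr + 3.3*Mo + 16*N
PREN = 17.1 + 3.3*1.5 + 16*0.42
PREN = 17.1 + 4.95 + 6.72 = 28.77

28.77


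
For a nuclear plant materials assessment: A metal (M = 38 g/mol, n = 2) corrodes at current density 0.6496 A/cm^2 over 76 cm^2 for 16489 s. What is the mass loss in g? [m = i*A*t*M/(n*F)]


Apply Faraday's law: m = i*A*t*M / (n*F)
Total charge passed Q = i*A*t = 0.6496*76*16489 = 814055.3344 C
m = Q*M/(n*F) = 814055.3344*38/(2*96485) = 160.305 g

160.305 g


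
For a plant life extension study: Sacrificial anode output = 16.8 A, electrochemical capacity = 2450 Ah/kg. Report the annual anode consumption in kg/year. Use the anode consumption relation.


Annual consumption = current * hours per year / capacity
Rate = 16.8 * 8760 / 2450 = 60.1 kg/year

60.1 kg/year


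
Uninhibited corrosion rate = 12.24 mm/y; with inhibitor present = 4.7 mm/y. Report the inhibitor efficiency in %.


Apply the inhibitor-efficiency definition: IE = (CR_blank − CR_inh)/CR_blank × 100
IE = (12.24 − 4.7) / 12.24 × 100
IE = 7.54 / 12.24 × 100 = 61.6 %

61.6 %


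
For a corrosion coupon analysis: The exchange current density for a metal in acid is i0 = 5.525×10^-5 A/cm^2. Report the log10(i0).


i0 = 5.525×10^-5 A/cm^2
log10(i0) = -4.258

-4.258


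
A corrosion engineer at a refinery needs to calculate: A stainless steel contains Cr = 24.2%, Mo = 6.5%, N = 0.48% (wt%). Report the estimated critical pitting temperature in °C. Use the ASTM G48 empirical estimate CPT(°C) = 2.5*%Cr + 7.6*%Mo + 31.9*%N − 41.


Apply the ASTM G48 empirical CPT estimate: CPT(°C) = 2.5*%Cr + 7.6*%Mo + 31.9*%N − 41
2.5*24.2 = 60.5; 7.6*6.5 = 49.4; 31.9*0.48 = 15.312
CPT = 60.5 + 49.4 + 15.312 − 41 = 84.212 °C
Rounded to 0.1 °C: CPT ≈ 84.2 °C

84.2 °C


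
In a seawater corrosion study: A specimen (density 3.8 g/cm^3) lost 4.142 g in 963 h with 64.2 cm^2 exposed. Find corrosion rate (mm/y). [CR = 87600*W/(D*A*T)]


Apply the mm/y weight-loss relation: CR = 87600 * W / (D * A * T)
Numerator: 87600 * 4.142 = 362839.2
Denominator: 3.8 * 64.2 * 963 = 234933.48
CR = 362839.2 / 234933.48 = 1.5444 mm/y

1.5444 mm/y


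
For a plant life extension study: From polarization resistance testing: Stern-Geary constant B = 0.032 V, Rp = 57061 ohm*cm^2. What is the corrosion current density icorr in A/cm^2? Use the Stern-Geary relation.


Apply the Stern-Geary relation: icorr = B / Rp
icorr = 0.032 / 57061 = 5.608×10^-7 A/cm^2

5.608×10^-7 A/cm^2


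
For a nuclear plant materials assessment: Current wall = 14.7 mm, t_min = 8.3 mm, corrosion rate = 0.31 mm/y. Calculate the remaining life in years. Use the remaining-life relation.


Apply the remaining-life relation: RL = (t_current − t_min) / CR
RL = (14.7 − 8.3) / 0.31 = 6.4 / 0.31 = 20.6 years

20.6 years


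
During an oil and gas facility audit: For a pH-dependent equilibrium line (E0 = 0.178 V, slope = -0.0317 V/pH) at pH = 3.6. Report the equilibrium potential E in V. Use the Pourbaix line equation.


Apply the Pourbaix line equation: E = E0 + slope*pH
E = 0.178 + (-0.0317)*3.6 = 0.178 + (-0.11412) = 0.06388 V
Rounded to 4 decimal places: E = 0.0639 V

0.0639 V
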